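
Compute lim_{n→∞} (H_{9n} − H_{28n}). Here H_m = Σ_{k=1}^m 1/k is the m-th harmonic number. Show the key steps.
lim = ln(9/28)

Euler-Maclaurin gives H_m = ln m + γ + 1/(2m) + O(1/m^2). The γ and O(1/m) terms cancel in the difference:
  H_{9n} − H_{28n} = ln(9n) − ln(28n) + O(1/n) = ln(9/28) + O(1/n).
Hence the limit is ln(9/28).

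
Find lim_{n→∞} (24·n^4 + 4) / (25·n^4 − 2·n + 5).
lim = 24/25

For large n the leading n^4 terms dominate both numerator and denominator. Dividing top and bottom by n^4, every other term tends to 0, leaving 24/25.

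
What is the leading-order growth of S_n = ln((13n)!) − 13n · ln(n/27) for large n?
S_n ~ 13n · (ln 351 − 1) + O(ln n)

Stirling: ln((13n)!) = 13n ln(13n) − 13n + O(ln n).
  S_n = 13n ln(13n) − 13n − 13n ln(n/27) + O(ln n)
      = 13n ln(13n) − 13n ln n + 13n ln 27 − 13n + O(ln n)
      = 13n ln 13 + 13n ln 27 − 13n + O(ln n)
      = 13n (ln 351 − 1) + O(ln n).
Numerically ln(351) − 1 ≈ 4.8608.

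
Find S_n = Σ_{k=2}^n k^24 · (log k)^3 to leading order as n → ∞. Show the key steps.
S_n ~ n^25 · (log n)^3 / 25

By integral comparison, S_n = ∫_1^n x^24 · (log x)^3 dx + O(n^24 · (log n)^3). For the integral, the leading term of ∫_1^n x^24 (log x)^3 dx is n^25/25 · (log n)^3 (by repeated integration by parts; each step lowers the log-exponent and produces a relatively O(1/log n) correction). Hence S_n ~ n^25 · (log n)^3 / 25.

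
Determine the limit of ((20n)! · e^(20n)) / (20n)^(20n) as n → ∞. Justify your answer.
lim = ∞

Stirling: (20n)! ~ sqrt(2π·20n) · (20n/e)^(20n). Hence
  (20n)! · e^(20n) / (20n)^(20n) ~ sqrt(2π·20n) = sqrt(2π·20) · sqrt(n) → ∞.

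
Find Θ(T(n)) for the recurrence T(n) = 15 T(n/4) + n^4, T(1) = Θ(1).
T(n) = Θ(n^4)

log_4 15 ≈ 1.953. f(n) = n^4 dominates n^(log_4 15) since 4 > 1.953, and the regularity condition a·f(n/b) = 15·(n/4)^4 = (15/256)·n^4 ≤ c·f(n) holds with c = 15/256 ≈ 0.0586 < 1. So this is Case 3: T(n) = Θ(f(n)) = Θ(n^4).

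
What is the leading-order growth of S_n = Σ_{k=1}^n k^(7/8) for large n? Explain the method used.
S_n ~ (8/15) · n^(15/8)

Integral comparison: Σ_{k=1}^n k^(7/8) = ∫_0^n x^(7/8) dx + O(n^(7/8)). The integral is n^(1 + 7/8) / (1 + 7/8) = n^((7+8)/8) / ((7+8)/8) = (8/15) · n^(15/8).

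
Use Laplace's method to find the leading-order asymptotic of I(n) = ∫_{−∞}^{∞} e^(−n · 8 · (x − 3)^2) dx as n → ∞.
I(n) = sqrt(π/(8n))

Here φ(x) = 8 · (x − 3)^2 has its unique minimum at x* = 3 with φ(x*) = 0 and φ''(x*) = 16. Laplace's method gives
  I(n) ~ e^(−n φ(x*)) · sqrt(2π / (n · φ''(x*))) = sqrt(2π / (16n)) = sqrt(π/(8n)).
This is exact: substituting u = (x − 3)·sqrt(8n) gives I(n) = (1/sqrt(8n)) ∫_{−∞}^{∞} e^(−u^2) du = sqrt(π/(8n)).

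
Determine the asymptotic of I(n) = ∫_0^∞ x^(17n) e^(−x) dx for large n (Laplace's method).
I(n) ~ sqrt(2π·17n) · (17n/e)^(17n)

Write the integrand as exp(17n ln x − x) and set f(x) = 17n ln x − x. Then f'(x) = 17n/x − 1 = 0 at x* = 17n, and f''(x*) = −17n/x*^2 = −1/(17n). Laplace's method (interior maximum) gives
  I(n) ~ e^(f(x*)) · sqrt(2π / |f''(x*)|)
        = exp(17n ln(17n) − 17n) · sqrt(2π · 17n)
        = (17n)^(17n) e^(−17n) · sqrt(2π·17n)
        = sqrt(2π·17n) · (17n/e)^(17n).
This matches Γ(17n+1) with Stirling applied to Γ.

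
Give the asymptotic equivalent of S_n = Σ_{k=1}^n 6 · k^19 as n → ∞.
S_n ~ 3 · n^20 / 10

By integral comparison (Euler-Maclaurin), Σ_{k=1}^n 6 · k^19 = 6 · ∫_0^n x^19 dx + O(n^19) = 6 · n^20/20 = 3 · n^20 / 10 + O(n^19). (Equivalently, Faulhaber's formula gives the same leading term.)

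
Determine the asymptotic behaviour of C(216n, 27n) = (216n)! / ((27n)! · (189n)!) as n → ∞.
C(216n, 27n) ~ (16777216/823543)^(27n) · sqrt(4/(7π·27n))

Write N = 27n. Apply Stirling to each factorial:
  (8N)! ~ sqrt(2π·8N) · (8N/e)^(8N),
  N! ~ sqrt(2π N) · (N/e)^N,
  (7N)! ~ sqrt(2π·7N) · (7N/e)^(7N).
The exponential factors combine to (8N)^(8N) / (N^N · (7N)^(7N)) = 8^(8N)/7^(7N) = (8^8/7^7)^N = (16777216/823543)^N.
The square-root prefactors combine to sqrt(2π·8N) / (sqrt(2π N)·sqrt(2π·7N)) = sqrt(8 / (2π·7·N)) = sqrt(4/(7π·27n)).
Substituting N = 27n: C(216n, 27n) ~ (16777216/823543)^(27n) · sqrt(4/(7π·27n)).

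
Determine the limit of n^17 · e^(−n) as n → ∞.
lim = 0

Exponentials with base > 1 dominate every fixed polynomial: for any fixed c, n^c / e^n → 0 as n → ∞ (e.g. by the ratio test, or since e^n grows faster than any power of n). Hence n^17 · e^(−n) = n^17 / e^n → 0.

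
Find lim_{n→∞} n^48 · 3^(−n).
lim = 0

Exponentials with base > 1 dominate every fixed polynomial: for any fixed c, n^c / 3^n → 0 as n → ∞ (e.g. by the ratio test, or by writing 3^n = e^(n ln 3) and noting e^(n ln 3) / n^c → ∞). Hence n^48 · 3^(−n) = n^48 / 3^n → 0.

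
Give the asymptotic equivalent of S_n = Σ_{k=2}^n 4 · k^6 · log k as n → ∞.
S_n ~ 4 · n^7 log n / 7 − 4 · n^7 / 49

By integral comparison, S_n = ∫_1^n 4 · x^6 · log x dx + O(n^6 · log n). For the integral, ∫ x^6 log x dx = n^7 log n / 7 − n^7/49 (integration by parts). Hence S_n ~ 4 · n^7 log n / 7 − 4 · n^7 / 49.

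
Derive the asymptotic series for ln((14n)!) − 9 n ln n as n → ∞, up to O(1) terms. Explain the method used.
ln((14n)!) − 9 n ln n = 5 n ln n + 14(ln 14 − 1) n + (1/2) ln(2π·14n) + O(1/n)

Stirling: ln((14n)!) = 14n ln(14n) − 14n + (1/2) ln(2π·14n) + O(1/n).
Expand 14n ln(14n) = 14n (ln n + ln 14) = 14n ln n + 14n ln 14.
Subtract 9n ln n: leading term is (14 − 9) n ln n = 5 n ln n. The next term is 14n ln 14 − 14n = 14(ln 14 − 1) n. Then the (1/2) ln(2π·14n) correction.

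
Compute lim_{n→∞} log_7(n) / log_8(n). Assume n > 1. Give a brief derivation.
lim = ln(8) / ln(7) = log_7(8)

Change of base: log_7(n) = ln n / ln 7 and log_8(n) = ln n / ln 8. The ratio is (ln n / ln 7) · (ln 8 / ln n) = ln 8 / ln 7, a constant independent of n. So the limit is ln 8 / ln 7 = log_7(8).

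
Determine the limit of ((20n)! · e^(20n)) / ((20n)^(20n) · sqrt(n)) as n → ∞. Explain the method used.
lim = sqrt(2π·20)

Stirling: (20n)! ~ sqrt(2π·20n) · (20n/e)^(20n). Hence
  (20n)! · e^(20n) / (20n)^(20n) ~ sqrt(2π·20n).
Dividing by sqrt(n): sqrt(2π·20n) / sqrt(n) = sqrt(2π·20) · n^((1−1)/2), so the limit is sqrt(2π·20).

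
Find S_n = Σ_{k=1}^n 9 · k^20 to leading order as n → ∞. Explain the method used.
S_n ~ 3 · n^21 / 7

By integral comparison (Euler-Maclaurin), Σ_{k=1}^n 9 · k^20 = 9 · ∫_0^n x^20 dx + O(n^20) = 9 · n^21/21 = 3 · n^21 / 7 + O(n^20). (Equivalently, Faulhaber's formula gives the same leading term.)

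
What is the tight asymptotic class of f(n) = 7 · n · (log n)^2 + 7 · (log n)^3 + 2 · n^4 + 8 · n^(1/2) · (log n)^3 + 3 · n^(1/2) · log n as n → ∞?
f(n) ∈ Θ(n^4)

Compare the terms by growth order. For large n, n^a · (log n)^b dominates n^a' · (log n)^b' iff a > a', or (a = a' and b > b'). Ranking the 5 terms shows the dominant one is 2 · n^4. Hence f(n) ∈ Θ(n^4).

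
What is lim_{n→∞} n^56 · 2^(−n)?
lim = 0

Exponentials with base > 1 dominate every fixed polynomial: for any fixed c, n^c / 2^n → 0 as n → ∞ (e.g. by the ratio test, or by writing 2^n = e^(n ln 2) and noting e^(n ln 2) / n^c → ∞). Hence n^56 · 2^(−n) = n^56 / 2^n → 0.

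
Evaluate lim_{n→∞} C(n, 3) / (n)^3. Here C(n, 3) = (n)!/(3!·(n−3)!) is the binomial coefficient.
lim = 1/3! = 1/6

With N = n → ∞: C(N, 3) / N^3 = [N(N−1)…(N−2)] / (3! · N^3) = (1/3!) · 1 · (1 − 1/n) · (1 − 2/n). Each factor → 1 as N → ∞, so the limit is 1/3! = 1/6.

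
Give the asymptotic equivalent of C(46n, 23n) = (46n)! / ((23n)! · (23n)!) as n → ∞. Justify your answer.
C(46n, 23n) ~ (4)^(23n) · sqrt(1/(π·23n))

Write N = 23n. Apply Stirling to each factorial:
  (2N)! ~ sqrt(2π·2N) · (2N/e)^(2N),
  N! ~ sqrt(2π N) · (N/e)^N,
  (1N)! ~ sqrt(2π·1N) · (1N/e)^(1N).
The exponential factors combine to (2N)^(2N) / (N^N · (1N)^(1N)) = 2^(2N)/1^(1N) = (2^2/1^1)^N = (4)^N.
The square-root prefactors combine to sqrt(2π·2N) / (sqrt(2π N)·sqrt(2π·1N)) = sqrt(2 / (2π·1·N)) = sqrt(1/(π·23n)).
Substituting N = 23n: C(46n, 23n) ~ (4)^(23n) · sqrt(1/(π·23n)).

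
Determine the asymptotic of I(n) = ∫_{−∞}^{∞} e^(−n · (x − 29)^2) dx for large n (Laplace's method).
I(n) = sqrt(π/n)

Here φ(x) = (x − 29)^2 has its unique minimum at x* = 29 with φ(x*) = 0 and φ''(x*) = 2. Laplace's method gives
  I(n) ~ e^(−n φ(x*)) · sqrt(2π / (n · φ''(x*))) = sqrt(2π / (2n)) = sqrt(π/n).
This is exact: substituting u = (x − 29)·sqrt(n) gives I(n) = (1/sqrt(n)) ∫_{−∞}^{∞} e^(−u^2) du = sqrt(π/n).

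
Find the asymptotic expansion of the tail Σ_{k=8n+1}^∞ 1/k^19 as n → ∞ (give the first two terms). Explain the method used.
Σ_{k>8n} 1/k^19 = 1/(18 · (8n)^18) − 1/(2 · (8n)^19) + O(1/(8n)^20)

Compare to the integral: ∫_{8n}^∞ x^(−19) dx = [−x^(−18)/18]_{8n}^∞ = 1/((19−1)·(8n)^18). The Euler-Maclaurin correction adds −f(8n)/2 = −1/(2·(8n)^19). Euler-Maclaurin then gives
  Σ_{k>8n} 1/k^19 = ∫_{8n}^∞ dx/x^19 − 1/(2·(8n)^19) + O(1/(8n)^20).
(Equivalently this is ζ(19) − Σ_{k≤8n} 1/k^19.)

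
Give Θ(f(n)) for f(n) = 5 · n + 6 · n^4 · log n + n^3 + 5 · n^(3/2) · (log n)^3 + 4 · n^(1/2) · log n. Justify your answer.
f(n) ∈ Θ(n^4 · log n)

Compare the terms by growth order. For large n, n^a · (log n)^b dominates n^a' · (log n)^b' iff a > a', or (a = a' and b > b'). Ranking the 5 terms shows the dominant one is 6 · n^4 · log n. Hence f(n) ∈ Θ(n^4 · log n).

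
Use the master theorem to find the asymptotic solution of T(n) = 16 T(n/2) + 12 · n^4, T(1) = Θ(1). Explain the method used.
T(n) = Θ(n^4 log n)

log_2 16 = 4, and f(n) = 12 · n^4 = Θ(n^(log_2 16)). This is Case 2 of the master theorem: T(n) = Θ(f(n) · log n) = Θ(n^4 log n).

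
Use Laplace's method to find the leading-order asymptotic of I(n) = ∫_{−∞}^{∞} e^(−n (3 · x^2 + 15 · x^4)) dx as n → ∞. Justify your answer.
I(n) ~ sqrt(π/(3n))

φ(x) = 3 · x^2 + 15 · x^4 has its unique global minimum at x* = 0 (since φ'(x) = 6x + 60x^3 = 0 only at x = 0 for real x with both coefficients positive, and φ → ∞ as |x| → ∞). At x* = 0, φ(0) = 0 and φ''(0) = 6. Laplace's method then gives
  I(n) ~ sqrt(2π / (n · φ''(0))) · e^(−n φ(0)) = sqrt(2π / (6n)) = sqrt(π/(3n)).
The 15 · x^4 term contributes only at subleading order (an O(1/n) relative correction).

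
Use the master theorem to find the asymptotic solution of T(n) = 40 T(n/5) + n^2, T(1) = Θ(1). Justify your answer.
T(n) = Θ(n^(log_5 40))

Master theorem: compare f(n) = n^2 to n^(log_5 40) where log_5 40 ≈ 2.292. Since 2 < log_5 40, we have f(n) = O(n^(log_5 40 − ε)) for some ε > 0 — Case 1. Hence T(n) = Θ(n^(log_5 40)).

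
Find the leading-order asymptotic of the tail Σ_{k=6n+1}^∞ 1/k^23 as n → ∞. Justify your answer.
Σ_{k>6n} 1/k^23 ~ 1/(22 · (6n)^22)

Compare to the integral: ∫_{6n}^∞ x^(−23) dx = [−x^(−22)/22]_{6n}^∞ = 1/((23−1)·(6n)^22). Euler-Maclaurin then gives
  Σ_{k>6n} 1/k^23 = ∫_{6n}^∞ dx/x^23 − 1/(2·(6n)^23) + O(1/(6n)^24).
(Equivalently this is ζ(23) − Σ_{k≤6n} 1/k^23.)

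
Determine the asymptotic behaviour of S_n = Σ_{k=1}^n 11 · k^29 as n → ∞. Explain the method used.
S_n ~ 11 · n^30 / 30

By integral comparison (Euler-Maclaurin), Σ_{k=1}^n 11 · k^29 = 11 · ∫_0^n x^29 dx + O(n^29) = 11 · n^30/30 + O(n^29). (Equivalently, Faulhaber's formula gives the same leading term.)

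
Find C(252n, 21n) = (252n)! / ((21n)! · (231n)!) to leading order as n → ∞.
C(252n, 21n) ~ (8916100448256/285311670611)^(21n) · sqrt(6/(11π·21n))

Write N = 21n. Apply Stirling to each factorial:
  (12N)! ~ sqrt(2π·12N) · (12N/e)^(12N),
  N! ~ sqrt(2π N) · (N/e)^N,
  (11N)! ~ sqrt(2π·11N) · (11N/e)^(11N).
The exponential factors combine to (12N)^(12N) / (N^N · (11N)^(11N)) = 12^(12N)/11^(11N) = (12^12/11^11)^N = (8916100448256/285311670611)^N.
The square-root prefactors combine to sqrt(2π·12N) / (sqrt(2π N)·sqrt(2π·11N)) = sqrt(12 / (2π·11·N)) = sqrt(6/(11π·21n)).
Substituting N = 21n: C(252n, 21n) ~ (8916100448256/285311670611)^(21n) · sqrt(6/(11π·21n)).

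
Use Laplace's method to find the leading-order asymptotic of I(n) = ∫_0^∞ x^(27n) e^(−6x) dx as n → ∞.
I(n) ~ (sqrt(2π·27n) / 6) · (27n/(6e))^(27n)

Write the integrand as exp(27n ln x − 6x) and set f(x) = 27n ln x − 6x. Then f'(x) = 27n/x − 6 = 0 at x* = 27n/6, and f''(x*) = −27n/x*^2 = −6^2/(27n). Laplace's method (interior maximum) gives
  I(n) ~ e^(f(x*)) · sqrt(2π / |f''(x*)|)
        = exp(27n ln(27n/6) − 27n) · sqrt(2π · 27n / 6^2)
        = (27n/6)^(27n) e^(−27n) · sqrt(2π·27n) / 6
        = (sqrt(2π·27n) / 6) · (27n/(6e))^(27n).
This matches Γ(27n+1)/6^(27n+1) with Stirling applied to Γ.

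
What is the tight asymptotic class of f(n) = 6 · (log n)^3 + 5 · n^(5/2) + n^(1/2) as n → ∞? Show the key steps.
f(n) ∈ Θ(n^(5/2))

Compare the terms by growth order. For large n, n^a · (log n)^b dominates n^a' · (log n)^b' iff a > a', or (a = a' and b > b'). Ranking the 3 terms shows the dominant one is 5 · n^(5/2). Hence f(n) ∈ Θ(n^(5/2)).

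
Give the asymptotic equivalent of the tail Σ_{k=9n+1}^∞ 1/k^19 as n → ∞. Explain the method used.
Σ_{k>9n} 1/k^19 ~ 1/(18 · (9n)^18)

Compare to the integral: ∫_{9n}^∞ x^(−19) dx = [−x^(−18)/18]_{9n}^∞ = 1/((19−1)·(9n)^18). Euler-Maclaurin then gives
  Σ_{k>9n} 1/k^19 = ∫_{9n}^∞ dx/x^19 − 1/(2·(9n)^19) + O(1/(9n)^20).
(Equivalently this is ζ(19) − Σ_{k≤9n} 1/k^19.)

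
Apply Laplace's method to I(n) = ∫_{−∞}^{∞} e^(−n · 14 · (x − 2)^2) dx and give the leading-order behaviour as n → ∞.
I(n) = sqrt(π/(14n))

Here φ(x) = 14 · (x − 2)^2 has its unique minimum at x* = 2 with φ(x*) = 0 and φ''(x*) = 28. Laplace's method gives
  I(n) ~ e^(−n φ(x*)) · sqrt(2π / (n · φ''(x*))) = sqrt(2π / (28n)) = sqrt(π/(14n)).
This is exact: substituting u = (x − 2)·sqrt(14n) gives I(n) = (1/sqrt(14n)) ∫_{−∞}^{∞} e^(−u^2) du = sqrt(π/(14n)).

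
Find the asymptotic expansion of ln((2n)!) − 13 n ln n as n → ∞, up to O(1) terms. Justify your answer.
ln((2n)!) − 13 n ln n = −11 n ln n + 2(ln 2 − 1) n + (1/2) ln(2π·2n) + O(1/n)

Stirling: ln((2n)!) = 2n ln(2n) − 2n + (1/2) ln(2π·2n) + O(1/n).
Expand 2n ln(2n) = 2n (ln n + ln 2) = 2n ln n + 2n ln 2.
Subtract 13n ln n: leading term is (2 − 13) n ln n = −11 n ln n. The next term is 2n ln 2 − 2n = 2(ln 2 − 1) n. Then the (1/2) ln(2π·2n) correction.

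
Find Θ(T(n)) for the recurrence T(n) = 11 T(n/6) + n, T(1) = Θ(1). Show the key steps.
T(n) = Θ(n^(log_6 11))

Master theorem: compare f(n) = n to n^(log_6 11) where log_6 11 ≈ 1.338. Since 1 < log_6 11, we have f(n) = O(n^(log_6 11 − ε)) for some ε > 0 — Case 1. Hence T(n) = Θ(n^(log_6 11)).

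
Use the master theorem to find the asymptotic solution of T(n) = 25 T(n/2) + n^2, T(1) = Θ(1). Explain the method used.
T(n) = Θ(n^(log_2 25))

Master theorem: compare f(n) = n^2 to n^(log_2 25) where log_2 25 ≈ 4.644. Since 2 < log_2 25, we have f(n) = O(n^(log_2 25 − ε)) for some ε > 0 — Case 1. Hence T(n) = Θ(n^(log_2 25)).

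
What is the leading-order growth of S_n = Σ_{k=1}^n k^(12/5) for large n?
S_n ~ (5/17) · n^(17/5)

Integral comparison: Σ_{k=1}^n k^(12/5) = ∫_0^n x^(12/5) dx + O(n^(12/5)). The integral is n^(1 + 12/5) / (1 + 12/5) = n^((12+5)/5) / ((12+5)/5) = (5/17) · n^(17/5).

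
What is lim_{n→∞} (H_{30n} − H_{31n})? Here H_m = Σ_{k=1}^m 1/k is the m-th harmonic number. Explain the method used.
lim = ln(30/31)

Euler-Maclaurin gives H_m = ln m + γ + 1/(2m) + O(1/m^2). The γ and O(1/m) terms cancel in the difference:
  H_{30n} − H_{31n} = ln(30n) − ln(31n) + O(1/n) = ln(30/31) + O(1/n).
Hence the limit is ln(30/31).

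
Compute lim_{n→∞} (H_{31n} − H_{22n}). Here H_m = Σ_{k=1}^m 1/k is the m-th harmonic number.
lim = ln(31/22)

Euler-Maclaurin gives H_m = ln m + γ + 1/(2m) + O(1/m^2). The γ and O(1/m) terms cancel in the difference:
  H_{31n} − H_{22n} = ln(31n) − ln(22n) + O(1/n) = ln(31/22) + O(1/n).
Hence the limit is ln(31/22).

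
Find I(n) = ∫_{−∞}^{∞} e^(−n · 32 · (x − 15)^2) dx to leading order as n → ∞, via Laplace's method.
I(n) = sqrt(π/(32n))

Here φ(x) = 32 · (x − 15)^2 has its unique minimum at x* = 15 with φ(x*) = 0 and φ''(x*) = 64. Laplace's method gives
  I(n) ~ e^(−n φ(x*)) · sqrt(2π / (n · φ''(x*))) = sqrt(2π / (64n)) = sqrt(π/(32n)).
This is exact: substituting u = (x − 15)·sqrt(32n) gives I(n) = (1/sqrt(32n)) ∫_{−∞}^{∞} e^(−u^2) du = sqrt(π/(32n)).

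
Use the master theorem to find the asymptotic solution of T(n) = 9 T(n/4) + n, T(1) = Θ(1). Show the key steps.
T(n) = Θ(n^(log_4 9))

Master theorem: compare f(n) = n to n^(log_4 9) where log_4 9 ≈ 1.585. Since 1 < log_4 9, we have f(n) = O(n^(log_4 9 − ε)) for some ε > 0 — Case 1. Hence T(n) = Θ(n^(log_4 9)).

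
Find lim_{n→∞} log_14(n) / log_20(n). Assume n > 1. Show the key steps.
lim = ln(20) / ln(14) = log_14(20)

Change of base: log_14(n) = ln n / ln 14 and log_20(n) = ln n / ln 20. The ratio is (ln n / ln 14) · (ln 20 / ln n) = ln 20 / ln 14, a constant independent of n. So the limit is ln 20 / ln 14 = log_14(20).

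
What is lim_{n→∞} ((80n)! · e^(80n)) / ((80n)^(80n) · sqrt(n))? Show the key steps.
lim = sqrt(2π·80)

Stirling: (80n)! ~ sqrt(2π·80n) · (80n/e)^(80n). Hence
  (80n)! · e^(80n) / (80n)^(80n) ~ sqrt(2π·80n).
Dividing by sqrt(n): sqrt(2π·80n) / sqrt(n) = sqrt(2π·80) · n^((1−1)/2), so the limit is sqrt(2π·80).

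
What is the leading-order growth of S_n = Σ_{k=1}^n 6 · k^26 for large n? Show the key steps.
S_n ~ 2 · n^27 / 9

By integral comparison (Euler-Maclaurin), Σ_{k=1}^n 6 · k^26 = 6 · ∫_0^n x^26 dx + O(n^26) = 6 · n^27/27 = 2 · n^27 / 9 + O(n^26). (Equivalently, Faulhaber's formula gives the same leading term.)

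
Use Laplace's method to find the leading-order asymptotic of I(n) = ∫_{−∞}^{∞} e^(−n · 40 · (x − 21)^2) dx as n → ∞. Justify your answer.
I(n) = sqrt(π/(40n))

Here φ(x) = 40 · (x − 21)^2 has its unique minimum at x* = 21 with φ(x*) = 0 and φ''(x*) = 80. Laplace's method gives
  I(n) ~ e^(−n φ(x*)) · sqrt(2π / (n · φ''(x*))) = sqrt(2π / (80n)) = sqrt(π/(40n)).
This is exact: substituting u = (x − 21)·sqrt(40n) gives I(n) = (1/sqrt(40n)) ∫_{−∞}^{∞} e^(−u^2) du = sqrt(π/(40n)).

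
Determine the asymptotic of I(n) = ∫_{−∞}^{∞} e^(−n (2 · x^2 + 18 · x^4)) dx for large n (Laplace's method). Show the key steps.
I(n) ~ sqrt(π/(2n))

φ(x) = 2 · x^2 + 18 · x^4 has its unique global minimum at x* = 0 (since φ'(x) = 4x + 72x^3 = 0 only at x = 0 for real x with both coefficients positive, and φ → ∞ as |x| → ∞). At x* = 0, φ(0) = 0 and φ''(0) = 4. Laplace's method then gives
  I(n) ~ sqrt(2π / (n · φ''(0))) · e^(−n φ(0)) = sqrt(2π / (4n)) = sqrt(π/(2n)).
The 18 · x^4 term contributes only at subleading order (an O(1/n) relative correction).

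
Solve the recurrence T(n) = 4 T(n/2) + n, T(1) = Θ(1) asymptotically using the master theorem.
T(n) = Θ(n^2)

Master theorem: compare f(n) = n to n^(log_2 4) where log_2 4 = 2. Since 1 < log_2 4, we have f(n) = O(n^(log_2 4 − ε)) for some ε > 0 — Case 1. Hence T(n) = Θ(n^(log_2 4)) = Θ(n^2).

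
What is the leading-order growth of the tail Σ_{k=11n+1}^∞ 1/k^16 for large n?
Σ_{k>11n} 1/k^16 ~ 1/(15 · (11n)^15)

Compare to the integral: ∫_{11n}^∞ x^(−16) dx = [−x^(−15)/15]_{11n}^∞ = 1/((16−1)·(11n)^15). Euler-Maclaurin then gives
  Σ_{k>11n} 1/k^16 = ∫_{11n}^∞ dx/x^16 − 1/(2·(11n)^16) + O(1/(11n)^17).
(Equivalently this is ζ(16) − Σ_{k≤11n} 1/k^16.)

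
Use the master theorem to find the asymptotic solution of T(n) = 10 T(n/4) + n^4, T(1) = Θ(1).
T(n) = Θ(n^4)

log_4 10 ≈ 1.661. f(n) = n^4 dominates n^(log_4 10) since 4 > 1.661, and the regularity condition a·f(n/b) = 10·(n/4)^4 = (10/256)·n^4 ≤ c·f(n) holds with c = 10/256 ≈ 0.0391 < 1. So this is Case 3: T(n) = Θ(f(n)) = Θ(n^4).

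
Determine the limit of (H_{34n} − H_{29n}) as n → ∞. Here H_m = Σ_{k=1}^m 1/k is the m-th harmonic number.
lim = ln(34/29)

Euler-Maclaurin gives H_m = ln m + γ + 1/(2m) + O(1/m^2). The γ and O(1/m) terms cancel in the difference:
  H_{34n} − H_{29n} = ln(34n) − ln(29n) + O(1/n) = ln(34/29) + O(1/n).
Hence the limit is ln(34/29).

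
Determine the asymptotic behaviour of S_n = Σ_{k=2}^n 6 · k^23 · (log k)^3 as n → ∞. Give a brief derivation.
S_n ~ n^24 · (log n)^3 / 4

By integral comparison, S_n = ∫_1^n 6 · x^23 · (log x)^3 dx + O(n^23 · (log n)^3). For the integral, the leading term of ∫_1^n x^23 (log x)^3 dx is n^24/24 · (log n)^3 (by repeated integration by parts; each step lowers the log-exponent and produces a relatively O(1/log n) correction). Hence S_n ~ n^24 · (log n)^3 / 4.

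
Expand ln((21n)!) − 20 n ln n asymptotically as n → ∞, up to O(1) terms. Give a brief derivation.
ln((21n)!) − 20 n ln n = n ln n + 21(ln 21 − 1) n + (1/2) ln(2π·21n) + O(1/n)

Stirling: ln((21n)!) = 21n ln(21n) − 21n + (1/2) ln(2π·21n) + O(1/n).
Expand 21n ln(21n) = 21n (ln n + ln 21) = 21n ln n + 21n ln 21.
Subtract 20n ln n: leading term is (21 − 20) n ln n = n ln n. The next term is 21n ln 21 − 21n = 21(ln 21 − 1) n. Then the (1/2) ln(2π·21n) correction.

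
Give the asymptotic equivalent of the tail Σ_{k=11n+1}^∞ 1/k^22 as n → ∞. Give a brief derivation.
Σ_{k>11n} 1/k^22 ~ 1/(21 · (11n)^21)

Compare to the integral: ∫_{11n}^∞ x^(−22) dx = [−x^(−21)/21]_{11n}^∞ = 1/((22−1)·(11n)^21). Euler-Maclaurin then gives
  Σ_{k>11n} 1/k^22 = ∫_{11n}^∞ dx/x^22 − 1/(2·(11n)^22) + O(1/(11n)^23).
(Equivalently this is ζ(22) − Σ_{k≤11n} 1/k^22.)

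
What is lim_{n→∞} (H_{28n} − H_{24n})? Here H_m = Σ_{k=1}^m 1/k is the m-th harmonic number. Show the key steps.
lim = ln(28/24) = ln(7/6)

Euler-Maclaurin gives H_m = ln m + γ + 1/(2m) + O(1/m^2). The γ and O(1/m) terms cancel in the difference:
  H_{28n} − H_{24n} = ln(28n) − ln(24n) + O(1/n) = ln(28/24) + O(1/n).
Hence the limit is ln(28/24) = ln(7/6).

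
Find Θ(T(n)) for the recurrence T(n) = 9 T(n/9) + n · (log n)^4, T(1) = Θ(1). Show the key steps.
T(n) = Θ(n · (log n)^5)

Here log_9 9 = 1 and f(n) = n · (log n)^4 = Θ(n^(log_9 9) · (log n)^4). This is the extended Case 2 of the master theorem (f matches the critical exponent up to log factors), giving T(n) = Θ(n^(log_9 9) · (log n)^(4+1)) = Θ(n · (log n)^5).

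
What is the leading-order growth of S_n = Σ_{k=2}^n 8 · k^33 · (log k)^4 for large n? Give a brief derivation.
S_n ~ 4 · n^34 · (log n)^4 / 17

By integral comparison, S_n = ∫_1^n 8 · x^33 · (log x)^4 dx + O(n^33 · (log n)^4). For the integral, the leading term of ∫_1^n x^33 (log x)^4 dx is n^34/34 · (log n)^4 (by repeated integration by parts; each step lowers the log-exponent and produces a relatively O(1/log n) correction). Hence S_n ~ 4 · n^34 · (log n)^4 / 17.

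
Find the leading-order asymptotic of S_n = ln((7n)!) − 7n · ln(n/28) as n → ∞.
S_n ~ 7n · (ln 196 − 1) + O(ln n)

Stirling: ln((7n)!) = 7n ln(7n) − 7n + O(ln n).
  S_n = 7n ln(7n) − 7n − 7n ln(n/28) + O(ln n)
      = 7n ln(7n) − 7n ln n + 7n ln 28 − 7n + O(ln n)
      = 7n ln 7 + 7n ln 28 − 7n + O(ln n)
      = 7n (ln 196 − 1) + O(ln n).
Numerically ln(196) − 1 ≈ 4.2781.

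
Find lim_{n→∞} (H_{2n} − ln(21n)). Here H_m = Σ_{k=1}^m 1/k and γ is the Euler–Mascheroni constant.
lim = ln(2/21) + γ

By Euler-Maclaurin, H_m = ln m + γ + O(1/m). So
  H_{2n} − ln(21n) = ln(2n) + γ − ln(21n) + O(1/n)
                       = ln(2/21) + γ + O(1/n).
Hence the limit is ln(2/21) + γ.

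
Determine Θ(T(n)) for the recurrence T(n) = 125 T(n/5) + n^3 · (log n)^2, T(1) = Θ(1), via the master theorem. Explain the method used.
T(n) = Θ(n^3 · (log n)^3)

Here log_5 125 = 3 and f(n) = n^3 · (log n)^2 = Θ(n^(log_5 125) · (log n)^2). This is the extended Case 2 of the master theorem (f matches the critical exponent up to log factors), giving T(n) = Θ(n^(log_5 125) · (log n)^(2+1)) = Θ(n^3 · (log n)^3).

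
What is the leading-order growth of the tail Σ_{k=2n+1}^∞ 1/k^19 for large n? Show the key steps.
Σ_{k>2n} 1/k^19 ~ 1/(18 · (2n)^18)

Compare to the integral: ∫_{2n}^∞ x^(−19) dx = [−x^(−18)/18]_{2n}^∞ = 1/((19−1)·(2n)^18). Euler-Maclaurin then gives
  Σ_{k>2n} 1/k^19 = ∫_{2n}^∞ dx/x^19 − 1/(2·(2n)^19) + O(1/(2n)^20).
(Equivalently this is ζ(19) − Σ_{k≤2n} 1/k^19.)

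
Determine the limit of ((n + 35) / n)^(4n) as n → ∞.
lim = e^140

Rewrite as (1 + 35/n)^(4n). By the standard limit (1 + x/n)^n → e^x, we have (1 + 35/n)^n → e^35, and raising to the 4th power gives e^140.
More precisely, ln[(1 + 35/n)^(4n)] = 4n · ln(1 + 35/n) = 4n · (35/n + O(1/n^2)) = 140 + O(1/n) → 140.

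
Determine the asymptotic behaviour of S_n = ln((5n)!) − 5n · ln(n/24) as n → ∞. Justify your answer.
S_n ~ 5n · (ln 120 − 1) + O(ln n)

Stirling: ln((5n)!) = 5n ln(5n) − 5n + O(ln n).
  S_n = 5n ln(5n) − 5n − 5n ln(n/24) + O(ln n)
      = 5n ln(5n) − 5n ln n + 5n ln 24 − 5n + O(ln n)
      = 5n ln 5 + 5n ln 24 − 5n + O(ln n)
      = 5n (ln 120 − 1) + O(ln n).
Numerically ln(120) − 1 ≈ 3.7875.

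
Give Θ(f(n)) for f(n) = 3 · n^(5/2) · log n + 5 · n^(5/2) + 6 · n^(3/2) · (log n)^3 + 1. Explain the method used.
f(n) ∈ Θ(n^(5/2) · log n)

Compare the terms by growth order. For large n, n^a · (log n)^b dominates n^a' · (log n)^b' iff a > a', or (a = a' and b > b'). Ranking the 4 terms shows the dominant one is 3 · n^(5/2) · log n. Hence f(n) ∈ Θ(n^(5/2) · log n).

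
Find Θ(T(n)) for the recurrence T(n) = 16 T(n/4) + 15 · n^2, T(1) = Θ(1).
T(n) = Θ(n^2 log n)

log_4 16 = 2, and f(n) = 15 · n^2 = Θ(n^(log_4 16)). This is Case 2 of the master theorem: T(n) = Θ(f(n) · log n) = Θ(n^2 log n).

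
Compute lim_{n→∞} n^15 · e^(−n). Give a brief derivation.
lim = 0

Exponentials with base > 1 dominate every fixed polynomial: for any fixed c, n^c / e^n → 0 as n → ∞ (e.g. by the ratio test, or since e^n grows faster than any power of n). Hence n^15 · e^(−n) = n^15 / e^n → 0.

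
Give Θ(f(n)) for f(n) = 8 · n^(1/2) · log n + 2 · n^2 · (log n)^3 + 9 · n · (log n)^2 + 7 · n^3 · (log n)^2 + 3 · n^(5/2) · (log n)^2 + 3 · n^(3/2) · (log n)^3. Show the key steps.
f(n) ∈ Θ(n^3 · (log n)^2)

Compare the terms by growth order. For large n, n^a · (log n)^b dominates n^a' · (log n)^b' iff a > a', or (a = a' and b > b'). Ranking the 6 terms shows the dominant one is 7 · n^3 · (log n)^2. Hence f(n) ∈ Θ(n^3 · (log n)^2).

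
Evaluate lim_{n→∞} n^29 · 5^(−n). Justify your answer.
lim = 0

Exponentials with base > 1 dominate every fixed polynomial: for any fixed c, n^c / 5^n → 0 as n → ∞ (e.g. by the ratio test, or by writing 5^n = e^(n ln 5) and noting e^(n ln 5) / n^c → ∞). Hence n^29 · 5^(−n) = n^29 / 5^n → 0.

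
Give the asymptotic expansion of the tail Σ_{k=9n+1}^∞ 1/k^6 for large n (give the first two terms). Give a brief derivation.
Σ_{k>9n} 1/k^6 = 1/(5 · (9n)^5) − 1/(2 · (9n)^6) + O(1/(9n)^7)

Compare to the integral: ∫_{9n}^∞ x^(−6) dx = [−x^(−5)/5]_{9n}^∞ = 1/((6−1)·(9n)^5). The Euler-Maclaurin correction adds −f(9n)/2 = −1/(2·(9n)^6). Euler-Maclaurin then gives
  Σ_{k>9n} 1/k^6 = ∫_{9n}^∞ dx/x^6 − 1/(2·(9n)^6) + O(1/(9n)^7).
(Equivalently this is ζ(6) − Σ_{k≤9n} 1/k^6.)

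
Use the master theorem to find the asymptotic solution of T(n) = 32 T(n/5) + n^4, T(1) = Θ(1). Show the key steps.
T(n) = Θ(n^4)

log_5 32 ≈ 2.153. f(n) = n^4 dominates n^(log_5 32) since 4 > 2.153, and the regularity condition a·f(n/b) = 32·(n/5)^4 = (32/625)·n^4 ≤ c·f(n) holds with c = 32/625 ≈ 0.0512 < 1. So this is Case 3: T(n) = Θ(f(n)) = Θ(n^4).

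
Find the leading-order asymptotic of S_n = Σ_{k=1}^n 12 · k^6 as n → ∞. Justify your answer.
S_n ~ 12 · n^7 / 7

By integral comparison (Euler-Maclaurin), Σ_{k=1}^n 12 · k^6 = 12 · ∫_0^n x^6 dx + O(n^6) = 12 · n^7/7 + O(n^6). (Equivalently, Faulhaber's formula gives the same leading term.)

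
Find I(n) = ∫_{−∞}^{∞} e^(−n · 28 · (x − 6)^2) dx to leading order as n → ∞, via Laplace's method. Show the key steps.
I(n) = sqrt(π/(28n))

Here φ(x) = 28 · (x − 6)^2 has its unique minimum at x* = 6 with φ(x*) = 0 and φ''(x*) = 56. Laplace's method gives
  I(n) ~ e^(−n φ(x*)) · sqrt(2π / (n · φ''(x*))) = sqrt(2π / (56n)) = sqrt(π/(28n)).
This is exact: substituting u = (x − 6)·sqrt(28n) gives I(n) = (1/sqrt(28n)) ∫_{−∞}^{∞} e^(−u^2) du = sqrt(π/(28n)).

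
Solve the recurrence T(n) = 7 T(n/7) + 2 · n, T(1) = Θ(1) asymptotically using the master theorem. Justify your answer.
T(n) = Θ(n log n)

log_7 7 = 1, and f(n) = 2 · n = Θ(n^(log_7 7)). This is Case 2 of the master theorem: T(n) = Θ(f(n) · log n) = Θ(n log n).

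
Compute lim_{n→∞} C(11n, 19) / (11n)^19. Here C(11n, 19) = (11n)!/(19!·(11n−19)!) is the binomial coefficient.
lim = 1/19! = 1/121645100408832000

With N = 11n → ∞: C(N, 19) / N^19 = [N(N−1)…(N−18)] / (19! · N^19) = (1/19!) · 1 · (1 − 1/(11n)) · … · (1 − 18/(11n)). Each factor → 1 as N → ∞, so the limit is 1/19! = 1/121645100408832000.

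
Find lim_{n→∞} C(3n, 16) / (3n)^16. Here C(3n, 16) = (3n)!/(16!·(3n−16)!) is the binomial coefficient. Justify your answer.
lim = 1/16! = 1/20922789888000

With N = 3n → ∞: C(N, 16) / N^16 = [N(N−1)…(N−15)] / (16! · N^16) = (1/16!) · 1 · (1 − 1/(3n)) · … · (1 − 15/(3n)). Each factor → 1 as N → ∞, so the limit is 1/16! = 1/20922789888000.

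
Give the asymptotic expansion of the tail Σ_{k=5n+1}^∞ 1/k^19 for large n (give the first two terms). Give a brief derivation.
Σ_{k>5n} 1/k^19 = 1/(18 · (5n)^18) − 1/(2 · (5n)^19) + O(1/(5n)^20)

Compare to the integral: ∫_{5n}^∞ x^(−19) dx = [−x^(−18)/18]_{5n}^∞ = 1/((19−1)·(5n)^18). The Euler-Maclaurin correction adds −f(5n)/2 = −1/(2·(5n)^19). Euler-Maclaurin then gives
  Σ_{k>5n} 1/k^19 = ∫_{5n}^∞ dx/x^19 − 1/(2·(5n)^19) + O(1/(5n)^20).
(Equivalently this is ζ(19) − Σ_{k≤5n} 1/k^19.)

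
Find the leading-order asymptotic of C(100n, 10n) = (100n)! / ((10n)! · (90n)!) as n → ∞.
C(100n, 10n) ~ (10000000000/387420489)^(10n) · sqrt(5/(9π·10n))

Write N = 10n. Apply Stirling to each factorial:
  (10N)! ~ sqrt(2π·10N) · (10N/e)^(10N),
  N! ~ sqrt(2π N) · (N/e)^N,
  (9N)! ~ sqrt(2π·9N) · (9N/e)^(9N).
The exponential factors combine to (10N)^(10N) / (N^N · (9N)^(9N)) = 10^(10N)/9^(9N) = (10^10/9^9)^N = (10000000000/387420489)^N.
The square-root prefactors combine to sqrt(2π·10N) / (sqrt(2π N)·sqrt(2π·9N)) = sqrt(10 / (2π·9·N)) = sqrt(5/(9π·10n)).
Substituting N = 10n: C(100n, 10n) ~ (10000000000/387420489)^(10n) · sqrt(5/(9π·10n)).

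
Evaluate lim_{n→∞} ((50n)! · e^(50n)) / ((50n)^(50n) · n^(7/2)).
lim = 0

Stirling: (50n)! ~ sqrt(2π·50n) · (50n/e)^(50n). Hence
  (50n)! · e^(50n) / (50n)^(50n) ~ sqrt(2π·50n).
Dividing by n^(7/2): sqrt(2π·50n) / n^(7/2) = sqrt(2π·50) · n^((1−7)/2), so the expression behaves like sqrt(2π·50) · n^((1−7)/2) → 0.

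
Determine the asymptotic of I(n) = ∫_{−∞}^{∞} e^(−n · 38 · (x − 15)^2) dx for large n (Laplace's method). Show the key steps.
I(n) = sqrt(π/(38n))

Here φ(x) = 38 · (x − 15)^2 has its unique minimum at x* = 15 with φ(x*) = 0 and φ''(x*) = 76. Laplace's method gives
  I(n) ~ e^(−n φ(x*)) · sqrt(2π / (n · φ''(x*))) = sqrt(2π / (76n)) = sqrt(π/(38n)).
This is exact: substituting u = (x − 15)·sqrt(38n) gives I(n) = (1/sqrt(38n)) ∫_{−∞}^{∞} e^(−u^2) du = sqrt(π/(38n)).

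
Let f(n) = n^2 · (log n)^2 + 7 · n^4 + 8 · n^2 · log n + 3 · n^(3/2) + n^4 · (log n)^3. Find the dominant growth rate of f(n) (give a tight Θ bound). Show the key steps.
f(n) ∈ Θ(n^4 · (log n)^3)

Compare the terms by growth order. For large n, n^a · (log n)^b dominates n^a' · (log n)^b' iff a > a', or (a = a' and b > b'). Ranking the 5 terms shows the dominant one is n^4 · (log n)^3. Hence f(n) ∈ Θ(n^4 · (log n)^3).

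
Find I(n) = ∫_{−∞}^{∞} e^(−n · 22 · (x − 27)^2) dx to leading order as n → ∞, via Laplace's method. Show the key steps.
I(n) = sqrt(π/(22n))

Here φ(x) = 22 · (x − 27)^2 has its unique minimum at x* = 27 with φ(x*) = 0 and φ''(x*) = 44. Laplace's method gives
  I(n) ~ e^(−n φ(x*)) · sqrt(2π / (n · φ''(x*))) = sqrt(2π / (44n)) = sqrt(π/(22n)).
This is exact: substituting u = (x − 27)·sqrt(22n) gives I(n) = (1/sqrt(22n)) ∫_{−∞}^{∞} e^(−u^2) du = sqrt(π/(22n)).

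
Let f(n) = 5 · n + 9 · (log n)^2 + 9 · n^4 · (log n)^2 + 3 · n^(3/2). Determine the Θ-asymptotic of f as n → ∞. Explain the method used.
f(n) ∈ Θ(n^4 · (log n)^2)

Compare the terms by growth order. For large n, n^a · (log n)^b dominates n^a' · (log n)^b' iff a > a', or (a = a' and b > b'). Ranking the 4 terms shows the dominant one is 9 · n^4 · (log n)^2. Hence f(n) ∈ Θ(n^4 · (log n)^2).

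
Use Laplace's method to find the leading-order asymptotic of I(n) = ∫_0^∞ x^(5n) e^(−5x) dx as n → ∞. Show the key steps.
I(n) ~ (sqrt(2π·5n) / 5) · (5n/(5e))^(5n)

Write the integrand as exp(5n ln x − 5x) and set f(x) = 5n ln x − 5x. Then f'(x) = 5n/x − 5 = 0 at x* = 5n/5, and f''(x*) = −5n/x*^2 = −5^2/(5n). Laplace's method (interior maximum) gives
  I(n) ~ e^(f(x*)) · sqrt(2π / |f''(x*)|)
        = exp(5n ln(5n/5) − 5n) · sqrt(2π · 5n / 5^2)
        = (5n/5)^(5n) e^(−5n) · sqrt(2π·5n) / 5
        = (sqrt(2π·5n) / 5) · (5n/(5e))^(5n).
This matches Γ(5n+1)/5^(5n+1) with Stirling applied to Γ.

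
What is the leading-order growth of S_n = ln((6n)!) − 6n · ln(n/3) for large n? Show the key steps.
S_n ~ 6n · (ln 18 − 1) + O(ln n)

Stirling: ln((6n)!) = 6n ln(6n) − 6n + O(ln n).
  S_n = 6n ln(6n) − 6n − 6n ln(n/3) + O(ln n)
      = 6n ln(6n) − 6n ln n + 6n ln 3 − 6n + O(ln n)
      = 6n ln 6 + 6n ln 3 − 6n + O(ln n)
      = 6n (ln 18 − 1) + O(ln n).
Numerically ln(18) − 1 ≈ 1.8904.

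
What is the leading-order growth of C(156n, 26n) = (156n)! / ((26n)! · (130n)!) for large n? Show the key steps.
C(156n, 26n) ~ (46656/3125)^(26n) · sqrt(3/(5π·26n))

Write N = 26n. Apply Stirling to each factorial:
  (6N)! ~ sqrt(2π·6N) · (6N/e)^(6N),
  N! ~ sqrt(2π N) · (N/e)^N,
  (5N)! ~ sqrt(2π·5N) · (5N/e)^(5N).
The exponential factors combine to (6N)^(6N) / (N^N · (5N)^(5N)) = 6^(6N)/5^(5N) = (6^6/5^5)^N = (46656/3125)^N.
The square-root prefactors combine to sqrt(2π·6N) / (sqrt(2π N)·sqrt(2π·5N)) = sqrt(6 / (2π·5·N)) = sqrt(3/(5π·26n)).
Substituting N = 26n: C(156n, 26n) ~ (46656/3125)^(26n) · sqrt(3/(5π·26n)).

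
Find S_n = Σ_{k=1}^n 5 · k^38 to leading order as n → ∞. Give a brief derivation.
S_n ~ 5 · n^39 / 39

By integral comparison (Euler-Maclaurin), Σ_{k=1}^n 5 · k^38 = 5 · ∫_0^n x^38 dx + O(n^38) = 5 · n^39/39 + O(n^38). (Equivalently, Faulhaber's formula gives the same leading term.)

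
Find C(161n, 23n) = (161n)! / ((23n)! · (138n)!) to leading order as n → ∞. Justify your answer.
C(161n, 23n) ~ (823543/46656)^(23n) · sqrt(7/(12π·23n))

Write N = 23n. Apply Stirling to each factorial:
  (7N)! ~ sqrt(2π·7N) · (7N/e)^(7N),
  N! ~ sqrt(2π N) · (N/e)^N,
  (6N)! ~ sqrt(2π·6N) · (6N/e)^(6N).
The exponential factors combine to (7N)^(7N) / (N^N · (6N)^(6N)) = 7^(7N)/6^(6N) = (7^7/6^6)^N = (823543/46656)^N.
The square-root prefactors combine to sqrt(2π·7N) / (sqrt(2π N)·sqrt(2π·6N)) = sqrt(7 / (2π·6·N)) = sqrt(7/(12π·23n)).
Substituting N = 23n: C(161n, 23n) ~ (823543/46656)^(23n) · sqrt(7/(12π·23n)).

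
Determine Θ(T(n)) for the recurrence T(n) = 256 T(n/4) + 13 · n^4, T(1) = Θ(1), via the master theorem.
T(n) = Θ(n^4 log n)

log_4 256 = 4, and f(n) = 13 · n^4 = Θ(n^(log_4 256)). This is Case 2 of the master theorem: T(n) = Θ(f(n) · log n) = Θ(n^4 log n).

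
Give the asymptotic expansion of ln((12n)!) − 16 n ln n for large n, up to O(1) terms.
ln((12n)!) − 16 n ln n = −4 n ln n + 12(ln 12 − 1) n + (1/2) ln(2π·12n) + O(1/n)

Stirling: ln((12n)!) = 12n ln(12n) − 12n + (1/2) ln(2π·12n) + O(1/n).
Expand 12n ln(12n) = 12n (ln n + ln 12) = 12n ln n + 12n ln 12.
Subtract 16n ln n: leading term is (12 − 16) n ln n = −4 n ln n. The next term is 12n ln 12 − 12n = 12(ln 12 − 1) n. Then the (1/2) ln(2π·12n) correction.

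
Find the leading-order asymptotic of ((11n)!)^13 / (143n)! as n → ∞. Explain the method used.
((11n)!)^13/(143n)! ~ ((2π·11n)^(12/2) / sqrt(13)) · 13^(−13·11n)  →  0

Write N = 11n. Stirling: N! ~ sqrt(2π N)(N/e)^N and (13N)! ~ sqrt(2π·13N)·(13N/e)^(13N).
  (N!)^13/(13N)! ~ (2π N)^(13/2) (N/e)^(13N) / [sqrt(2π·13N) (13N/e)^(13N)]
     = (2π N)^(13/2) / sqrt(2π·13N) · (N/(13N))^(13N)
     = (2π N)^((13−1)/2) / sqrt(13) · 13^(−13N).
Since 13^13 > 1, the factor 13^(−13N) decays exponentially, so the ratio → 0. Substituting N = 11n gives the stated form.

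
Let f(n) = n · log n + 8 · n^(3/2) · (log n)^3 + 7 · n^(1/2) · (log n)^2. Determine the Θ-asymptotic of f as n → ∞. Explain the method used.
f(n) ∈ Θ(n^(3/2) · (log n)^3)

Compare the terms by growth order. For large n, n^a · (log n)^b dominates n^a' · (log n)^b' iff a > a', or (a = a' and b > b'). Ranking the 3 terms shows the dominant one is 8 · n^(3/2) · (log n)^3. Hence f(n) ∈ Θ(n^(3/2) · (log n)^3).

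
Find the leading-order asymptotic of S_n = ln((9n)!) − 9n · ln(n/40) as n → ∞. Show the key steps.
S_n ~ 9n · (ln 360 − 1) + O(ln n)

Stirling: ln((9n)!) = 9n ln(9n) − 9n + O(ln n).
  S_n = 9n ln(9n) − 9n − 9n ln(n/40) + O(ln n)
      = 9n ln(9n) − 9n ln n + 9n ln 40 − 9n + O(ln n)
      = 9n ln 9 + 9n ln 40 − 9n + O(ln n)
      = 9n (ln 360 − 1) + O(ln n).
Numerically ln(360) − 1 ≈ 4.8861.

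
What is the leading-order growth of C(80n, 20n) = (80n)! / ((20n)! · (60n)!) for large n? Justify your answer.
C(80n, 20n) ~ (256/27)^(20n) · sqrt(2/(3π·20n))

Write N = 20n. Apply Stirling to each factorial:
  (4N)! ~ sqrt(2π·4N) · (4N/e)^(4N),
  N! ~ sqrt(2π N) · (N/e)^N,
  (3N)! ~ sqrt(2π·3N) · (3N/e)^(3N).
The exponential factors combine to (4N)^(4N) / (N^N · (3N)^(3N)) = 4^(4N)/3^(3N) = (4^4/3^3)^N = (256/27)^N.
The square-root prefactors combine to sqrt(2π·4N) / (sqrt(2π N)·sqrt(2π·3N)) = sqrt(4 / (2π·3·N)) = sqrt(2/(3π·20n)).
Substituting N = 20n: C(80n, 20n) ~ (256/27)^(20n) · sqrt(2/(3π·20n)).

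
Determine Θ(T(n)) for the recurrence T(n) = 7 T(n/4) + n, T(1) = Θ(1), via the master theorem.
T(n) = Θ(n^(log_4 7))

Master theorem: compare f(n) = n to n^(log_4 7) where log_4 7 ≈ 1.404. Since 1 < log_4 7, we have f(n) = O(n^(log_4 7 − ε)) for some ε > 0 — Case 1. Hence T(n) = Θ(n^(log_4 7)).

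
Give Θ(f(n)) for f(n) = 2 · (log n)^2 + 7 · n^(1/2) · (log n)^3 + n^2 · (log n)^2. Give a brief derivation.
f(n) ∈ Θ(n^2 · (log n)^2)

Compare the terms by growth order. For large n, n^a · (log n)^b dominates n^a' · (log n)^b' iff a > a', or (a = a' and b > b'). Ranking the 3 terms shows the dominant one is n^2 · (log n)^2. Hence f(n) ∈ Θ(n^2 · (log n)^2).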